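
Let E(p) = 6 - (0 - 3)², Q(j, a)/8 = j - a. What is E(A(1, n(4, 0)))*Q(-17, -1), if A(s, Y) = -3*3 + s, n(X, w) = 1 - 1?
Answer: 384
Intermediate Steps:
n(X, w) = 0
Q(j, a) = -8*a + 8*j (Q(j, a) = 8*(j - a) = -8*a + 8*j)
A(s, Y) = -9 + s
E(p) = -3 (E(p) = 6 - 1*(-3)² = 6 - 1*9 = 6 - 9 = -3)
E(A(1, n(4, 0)))*Q(-17, -1) = -3*(-8*(-1) + 8*(-17)) = -3*(8 - 136) = -3*(-128) = 384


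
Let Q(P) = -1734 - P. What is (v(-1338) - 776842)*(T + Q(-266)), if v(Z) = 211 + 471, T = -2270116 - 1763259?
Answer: 3131683742880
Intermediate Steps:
T = -4033375
v(Z) = 682
(v(-1338) - 776842)*(T + Q(-266)) = (682 - 776842)*(-4033375 + (-1734 - 1*(-266))) = -776160*(-4033375 + (-1734 + 266)) = -776160*(-4033375 - 1468) = -776160*(-4034843) = 3131683742880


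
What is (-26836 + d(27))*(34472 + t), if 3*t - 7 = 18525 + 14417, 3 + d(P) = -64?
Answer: -1222875865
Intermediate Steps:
d(P) = -67 (d(P) = -3 - 64 = -67)
t = 10983 (t = 7/3 + (18525 + 14417)/3 = 7/3 + (⅓)*32942 = 7/3 + 32942/3 = 10983)
(-26836 + d(27))*(34472 + t) = (-26836 - 67)*(34472 + 10983) = -26903*45455 = -1222875865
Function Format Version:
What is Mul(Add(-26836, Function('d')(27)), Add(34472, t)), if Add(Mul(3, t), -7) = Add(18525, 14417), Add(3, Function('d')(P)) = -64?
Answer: -1222875865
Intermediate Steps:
Function('d')(P) = -67 (Function('d')(P) = Add(-3, -64) = -67)
t = 10983 (t = Add(Rational(7, 3), Mul(Rational(1, 3), Add(18525, 14417))) = Add(Rational(7, 3), Mul(Rational(1, 3), 32942)) = Add(Rational(7, 3), Rational(32942, 3)) = 10983)
Mul(Add(-26836, Function('d')(27)), Add(34472, t)) = Mul(Add(-26836, -67), Add(34472, 10983)) = Mul(-26903, 45455) = -1222875865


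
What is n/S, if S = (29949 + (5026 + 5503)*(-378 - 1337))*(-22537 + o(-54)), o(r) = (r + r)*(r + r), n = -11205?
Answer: -135/2361574466 ≈ -5.7165e-8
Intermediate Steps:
o(r) = 4*r² (o(r) = (2*r)*(2*r) = 4*r²)
S = 196010680678 (S = (29949 + (5026 + 5503)*(-378 - 1337))*(-22537 + 4*(-54)²) = (29949 + 10529*(-1715))*(-22537 + 4*2916) = (29949 - 18057235)*(-22537 + 11664) = -18027286*(-10873) = 196010680678)
n/S = -11205/196010680678 = -11205*1/196010680678 = -135/2361574466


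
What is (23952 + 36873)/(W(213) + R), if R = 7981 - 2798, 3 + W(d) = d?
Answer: 60825/5393 ≈ 11.279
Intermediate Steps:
W(d) = -3 + d
R = 5183
(23952 + 36873)/(W(213) + R) = (23952 + 36873)/((-3 + 213) + 5183) = 60825/(210 + 5183) = 60825/5393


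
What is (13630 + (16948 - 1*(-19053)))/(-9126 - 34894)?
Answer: -1601/1420 ≈ -1.1275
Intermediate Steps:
(13630 + (16948 - 1*(-19053)))/(-9126 - 34894) = (13630 + (16948 + 19053))/(-44020) = (13630 + 36001)*(-1/44020) = 49631*(-1/44020) = -1601/1420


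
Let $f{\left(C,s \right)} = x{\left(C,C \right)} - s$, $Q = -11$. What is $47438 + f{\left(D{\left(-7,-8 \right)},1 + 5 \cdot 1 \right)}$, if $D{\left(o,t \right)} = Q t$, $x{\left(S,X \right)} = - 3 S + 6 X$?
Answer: $47696$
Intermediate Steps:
$D{\left(o,t \right)} = - 11 t$
$f{\left(C,s \right)} = - s + 3 C$ ($f{\left(C,s \right)} = \left(- 3 C + 6 C\right) - s = 3 C - s = - s + 3 C$)
$47438 + f{\left(D{\left(-7,-8 \right)},1 + 5 \cdot 1 \right)} = 47438 - \left(1 + 5 - \left(-33\right) \left(-8\right)\right) = 47438 + \left(- (1 + 5) + 3 \cdot 88\right) = 47438 + \left(\left(-1\right) 6 + 264\right) = 47438 + \left(-6 + 264\right) = 47438 + 258 = 47696$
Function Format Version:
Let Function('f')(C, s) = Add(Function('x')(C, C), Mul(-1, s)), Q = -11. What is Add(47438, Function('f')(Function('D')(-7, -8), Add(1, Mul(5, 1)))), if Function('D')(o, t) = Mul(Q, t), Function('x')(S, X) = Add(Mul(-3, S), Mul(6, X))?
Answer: 47696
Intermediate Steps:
Function('D')(o, t) = Mul(-11, t)
Function('f')(C, s) = Add(Mul(-1, s), Mul(3, C)) (Function('f')(C, s) = Add(Add(Mul(-3, C), Mul(6, C)), Mul(-1, s)) = Add(Mul(3, C), Mul(-1, s)) = Add(Mul(-1, s), Mul(3, C)))
Add(47438, Function('f')(Function('D')(-7, -8), Add(1, Mul(5, 1)))) = Add(47438, Add(Mul(-1, Add(1, Mul(5, 1))), Mul(3, Mul(-11, -8)))) = Add(47438, Add(Mul(-1, Add(1, 5)), Mul(3, 88))) = Add(47438, Add(Mul(-1, 6), 264)) = Add(47438, Add(-6, 264)) = Add(47438, 258) = 47696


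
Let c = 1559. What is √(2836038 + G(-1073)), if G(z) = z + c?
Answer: 2*√709131 ≈ 1684.2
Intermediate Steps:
G(z) = 1559 + z (G(z) = z + 1559 = 1559 + z)
√(2836038 + G(-1073)) = √(2836038 + (1559 - 1073)) = √(2836038 + 486) = √2836524 = 2*√709131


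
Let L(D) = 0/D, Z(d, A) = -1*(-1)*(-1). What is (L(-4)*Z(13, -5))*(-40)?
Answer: 0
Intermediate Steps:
Z(d, A) = -1 (Z(d, A) = 1*(-1) = -1)
L(D) = 0
(L(-4)*Z(13, -5))*(-40) = (0*(-1))*(-40) = 0*(-40) = 0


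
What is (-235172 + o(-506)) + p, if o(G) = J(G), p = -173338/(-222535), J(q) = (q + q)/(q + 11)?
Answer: -471000354494/2002815 ≈ -2.3517e+5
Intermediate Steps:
J(q) = 2*q/(11 + q) (J(q) = (2*q)/(11 + q) = 2*q/(11 + q))
p = 173338/222535 (p = -173338*(-1/222535) = 173338/222535 ≈ 0.77892)
o(G) = 2*G/(11 + G)
(-235172 + o(-506)) + p = (-235172 + 2*(-506)/(11 - 506)) + 173338/222535 = (-235172 + 2*(-506)/(-495)) + 173338/222535 = (-235172 + 2*(-506)*(-1/495)) + 173338/222535 = (-235172 + 92/45) + 173338/222535 = -10582648/45 + 173338/222535 = -471000354494/2002815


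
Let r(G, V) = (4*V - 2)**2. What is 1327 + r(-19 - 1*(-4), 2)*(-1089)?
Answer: -37877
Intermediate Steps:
r(G, V) = (-2 + 4*V)**2
1327 + r(-19 - 1*(-4), 2)*(-1089) = 1327 + (4*(-1 + 2*2)**2)*(-1089) = 1327 + (4*(-1 + 4)**2)*(-1089) = 1327 + (4*3**2)*(-1089) = 1327 + (4*9)*(-1089) = 1327 + 36*(-1089) = 1327 - 39204 = -37877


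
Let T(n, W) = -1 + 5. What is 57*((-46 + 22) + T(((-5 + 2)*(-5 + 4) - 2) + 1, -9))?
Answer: -1140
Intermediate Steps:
T(n, W) = 4
57*((-46 + 22) + T(((-5 + 2)*(-5 + 4) - 2) + 1, -9)) = 57*((-46 + 22) + 4) = 57*(-24 + 4) = 57*(-20) = -1140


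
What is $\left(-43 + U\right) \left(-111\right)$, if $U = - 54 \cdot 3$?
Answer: $22755$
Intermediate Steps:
$U = -162$ ($U = \left(-1\right) 162 = -162$)
$\left(-43 + U\right) \left(-111\right) = \left(-43 - 162\right) \left(-111\right) = \left(-205\right) \left(-111\right) = 22755$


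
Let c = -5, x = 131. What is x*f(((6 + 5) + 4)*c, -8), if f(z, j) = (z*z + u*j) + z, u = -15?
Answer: 742770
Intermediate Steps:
f(z, j) = z + z² - 15*j (f(z, j) = (z*z - 15*j) + z = (z² - 15*j) + z = z + z² - 15*j)
x*f(((6 + 5) + 4)*c, -8) = 131*(((6 + 5) + 4)*(-5) + (((6 + 5) + 4)*(-5))² - 15*(-8)) = 131*((11 + 4)*(-5) + ((11 + 4)*(-5))² + 120) = 131*(15*(-5) + (15*(-5))² + 120) = 131*(-75 + (-75)² + 120) = 131*(-75 + 5625 + 120) = 131*5670 = 742770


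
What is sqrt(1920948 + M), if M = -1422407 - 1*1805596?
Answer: I*sqrt(1307055) ≈ 1143.3*I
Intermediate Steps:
M = -3228003 (M = -1422407 - 1805596 = -3228003)
sqrt(1920948 + M) = sqrt(1920948 - 3228003) = sqrt(-1307055) = I*sqrt(1307055)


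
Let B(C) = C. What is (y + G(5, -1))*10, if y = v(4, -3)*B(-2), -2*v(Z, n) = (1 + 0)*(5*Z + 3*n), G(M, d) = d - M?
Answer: 50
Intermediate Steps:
v(Z, n) = -5*Z/2 - 3*n/2 (v(Z, n) = -(1 + 0)*(5*Z + 3*n)/2 = -(3*n + 5*Z)/2 = -5*Z/2 - 3*n/2)
y = 11 (y = (-5/2*4 - 3/2*(-3))*(-2) = (-10 + 9/2)*(-2) = -11/2*(-2) = 11)
(y + G(5, -1))*10 = (11 + (-1 - 1*5))*10 = (11 + (-1 - 5))*10 = (11 - 6)*10 = 5*10 = 50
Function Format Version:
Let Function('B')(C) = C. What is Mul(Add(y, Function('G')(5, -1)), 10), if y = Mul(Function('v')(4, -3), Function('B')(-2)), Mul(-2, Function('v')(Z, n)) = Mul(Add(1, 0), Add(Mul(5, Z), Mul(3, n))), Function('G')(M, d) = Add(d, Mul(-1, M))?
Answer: 50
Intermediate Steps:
Function('v')(Z, n) = Add(Mul(Rational(-5, 2), Z), Mul(Rational(-3, 2), n)) (Function('v')(Z, n) = Mul(Rational(-1, 2), Mul(Add(1, 0), Add(Mul(5, Z), Mul(3, n)))) = Mul(Rational(-1, 2), Mul(1, Add(Mul(3, n), Mul(5, Z)))) = Mul(Rational(-1, 2), Add(Mul(3, n), Mul(5, Z))) = Add(Mul(Rational(-5, 2), Z), Mul(Rational(-3, 2), n)))
y = 11 (y = Mul(Add(Mul(Rational(-5, 2), 4), Mul(Rational(-3, 2), -3)), -2) = Mul(Add(-10, Rational(9, 2)), -2) = Mul(Rational(-11, 2), -2) = 11)
Mul(Add(y, Function('G')(5, -1)), 10) = Mul(Add(11, Add(-1, Mul(-1, 5))), 10) = Mul(Add(11, Add(-1, -5)), 10) = Mul(Add(11, -6), 10) = Mul(5, 10) = 50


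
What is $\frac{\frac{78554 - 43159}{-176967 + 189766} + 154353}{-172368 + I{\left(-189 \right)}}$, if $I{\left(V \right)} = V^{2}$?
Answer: $- \frac{1975599442}{1748944953} \approx -1.1296$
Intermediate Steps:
$\frac{\frac{78554 - 43159}{-176967 + 189766} + 154353}{-172368 + I{\left(-189 \right)}} = \frac{\frac{78554 - 43159}{-176967 + 189766} + 154353}{-172368 + \left(-189\right)^{2}} = \frac{\frac{35395}{12799} + 154353}{-172368 + 35721} = \frac{35395 \cdot \frac{1}{12799} + 154353}{-136647} = \left(\frac{35395}{12799} + 154353\right) \left(- \frac{1}{136647}\right) = \frac{1975599442}{12799} \left(- \frac{1}{136647}\right) = - \frac{1975599442}{1748944953}$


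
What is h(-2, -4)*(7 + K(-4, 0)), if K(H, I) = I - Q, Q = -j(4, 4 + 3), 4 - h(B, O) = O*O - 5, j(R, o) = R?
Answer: -77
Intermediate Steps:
h(B, O) = 9 - O² (h(B, O) = 4 - (O*O - 5) = 4 - (O² - 5) = 4 - (-5 + O²) = 4 + (5 - O²) = 9 - O²)
Q = -4 (Q = -1*4 = -4)
K(H, I) = 4 + I (K(H, I) = I - 1*(-4) = I + 4 = 4 + I)
h(-2, -4)*(7 + K(-4, 0)) = (9 - 1*(-4)²)*(7 + (4 + 0)) = (9 - 1*16)*(7 + 4) = (9 - 16)*11 = -7*11 = -77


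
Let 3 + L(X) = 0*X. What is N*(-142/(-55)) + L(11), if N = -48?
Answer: -6981/55 ≈ -126.93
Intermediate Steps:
L(X) = -3 (L(X) = -3 + 0*X = -3 + 0 = -3)
N*(-142/(-55)) + L(11) = -(-6816)/(-55) - 3 = -(-6816)*(-1)/55 - 3 = -48*142/55 - 3 = -6816/55 - 3 = -6981/55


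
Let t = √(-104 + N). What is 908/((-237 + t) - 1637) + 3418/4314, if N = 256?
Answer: 582800593/1893697167 - 454*√38/877931 ≈ 0.30457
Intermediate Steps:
t = 2*√38 (t = √(-104 + 256) = √152 = 2*√38 ≈ 12.329)
908/((-237 + t) - 1637) + 3418/4314 = 908/((-237 + 2*√38) - 1637) + 3418/4314 = 908/(-1874 + 2*√38) + 3418*(1/4314) = 908/(-1874 + 2*√38) + 1709/2157 = 1709/2157 + 908/(-1874 + 2*√38)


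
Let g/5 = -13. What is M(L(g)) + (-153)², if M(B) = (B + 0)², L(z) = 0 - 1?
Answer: 23410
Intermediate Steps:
g = -65 (g = 5*(-13) = -65)
L(z) = -1
M(B) = B²
M(L(g)) + (-153)² = (-1)² + (-153)² = 1 + 23409 = 23410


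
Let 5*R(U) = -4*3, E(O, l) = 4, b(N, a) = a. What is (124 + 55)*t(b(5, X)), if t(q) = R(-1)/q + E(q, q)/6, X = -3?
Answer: 3938/15 ≈ 262.53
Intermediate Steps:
R(U) = -12/5 (R(U) = (-4*3)/5 = (⅕)*(-12) = -12/5)
t(q) = ⅔ - 12/(5*q) (t(q) = -12/(5*q) + 4/6 = -12/(5*q) + 4*(⅙) = -12/(5*q) + ⅔ = ⅔ - 12/(5*q))
(124 + 55)*t(b(5, X)) = (124 + 55)*((2/15)*(-18 + 5*(-3))/(-3)) = 179*((2/15)*(-⅓)*(-18 - 15)) = 179*((2/15)*(-⅓)*(-33)) = 179*(22/15) = 3938/15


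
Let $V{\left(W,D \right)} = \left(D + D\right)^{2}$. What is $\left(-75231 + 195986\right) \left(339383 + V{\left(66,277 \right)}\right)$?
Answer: $78043835745$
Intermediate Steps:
$V{\left(W,D \right)} = 4 D^{2}$ ($V{\left(W,D \right)} = \left(2 D\right)^{2} = 4 D^{2}$)
$\left(-75231 + 195986\right) \left(339383 + V{\left(66,277 \right)}\right) = \left(-75231 + 195986\right) \left(339383 + 4 \cdot 277^{2}\right) = 120755 \left(339383 + 4 \cdot 76729\right) = 120755 \left(339383 + 306916\right) = 120755 \cdot 646299 = 78043835745$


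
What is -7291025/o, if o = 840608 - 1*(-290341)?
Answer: -7291025/1130949 ≈ -6.4468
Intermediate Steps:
o = 1130949 (o = 840608 + 290341 = 1130949)
-7291025/o = -7291025/1130949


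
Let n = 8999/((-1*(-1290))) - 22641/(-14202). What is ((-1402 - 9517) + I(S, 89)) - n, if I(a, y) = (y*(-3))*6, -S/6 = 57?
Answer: -6376360913/508905 ≈ -12530.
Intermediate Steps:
S = -342 (S = -6*57 = -342)
I(a, y) = -18*y (I(a, y) = -3*y*6 = -18*y)
n = 4361408/508905 (n = 8999/1290 - 22641*(-1/14202) = 8999*(1/1290) + 7547/4734 = 8999/1290 + 7547/4734 = 4361408/508905 ≈ 8.5702)
((-1402 - 9517) + I(S, 89)) - n = ((-1402 - 9517) - 18*89) - 1*4361408/508905 = (-10919 - 1602) - 4361408/508905 = -12521 - 4361408/508905 = -6376360913/508905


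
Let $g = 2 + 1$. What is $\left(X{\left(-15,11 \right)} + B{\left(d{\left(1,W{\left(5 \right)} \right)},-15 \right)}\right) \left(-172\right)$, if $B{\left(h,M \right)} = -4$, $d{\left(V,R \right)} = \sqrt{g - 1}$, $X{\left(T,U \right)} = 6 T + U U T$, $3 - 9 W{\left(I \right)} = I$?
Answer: $328348$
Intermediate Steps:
$W{\left(I \right)} = \frac{1}{3} - \frac{I}{9}$
$g = 3$
$X{\left(T,U \right)} = 6 T + T U^{2}$ ($X{\left(T,U \right)} = 6 T + U^{2} T = 6 T + T U^{2}$)
$d{\left(V,R \right)} = \sqrt{2}$ ($d{\left(V,R \right)} = \sqrt{3 - 1} = \sqrt{2}$)
$\left(X{\left(-15,11 \right)} + B{\left(d{\left(1,W{\left(5 \right)} \right)},-15 \right)}\right) \left(-172\right) = \left(- 15 \left(6 + 11^{2}\right) - 4\right) \left(-172\right) = \left(- 15 \left(6 + 121\right) - 4\right) \left(-172\right) = \left(\left(-15\right) 127 - 4\right) \left(-172\right) = \left(-1905 - 4\right) \left(-172\right) = \left(-1909\right) \left(-172\right) = 328348$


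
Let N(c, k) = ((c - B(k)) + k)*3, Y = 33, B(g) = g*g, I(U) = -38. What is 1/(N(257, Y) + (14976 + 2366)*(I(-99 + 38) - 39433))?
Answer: -1/684508479 ≈ -1.4609e-9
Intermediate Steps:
B(g) = g²
N(c, k) = -3*k² + 3*c + 3*k (N(c, k) = ((c - k²) + k)*3 = (c + k - k²)*3 = -3*k² + 3*c + 3*k)
1/(N(257, Y) + (14976 + 2366)*(I(-99 + 38) - 39433)) = 1/((-3*33² + 3*257 + 3*33) + (14976 + 2366)*(-38 - 39433)) = 1/((-3*1089 + 771 + 99) + 17342*(-39471)) = 1/((-3267 + 771 + 99) - 684506082) = 1/(-2397 - 684506082) = 1/(-684508479) = -1/684508479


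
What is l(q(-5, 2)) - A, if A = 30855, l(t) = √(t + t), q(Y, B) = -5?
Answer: -30855 + I*√10 ≈ -30855.0 + 3.1623*I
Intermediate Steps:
l(t) = √2*√t (l(t) = √(2*t) = √2*√t)
l(q(-5, 2)) - A = √2*√(-5) - 1*30855 = √2*(I*√5) - 30855 = I*√10 - 30855 = -30855 + I*√10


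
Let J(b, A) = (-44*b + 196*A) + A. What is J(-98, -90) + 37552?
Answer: 24134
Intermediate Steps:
J(b, A) = -44*b + 197*A
J(-98, -90) + 37552 = (-44*(-98) + 197*(-90)) + 37552 = (4312 - 17730) + 37552 = -13418 + 37552 = 24134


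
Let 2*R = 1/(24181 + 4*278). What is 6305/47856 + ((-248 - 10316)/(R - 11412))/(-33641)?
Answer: 6443202398835749/48915195503677104 ≈ 0.13172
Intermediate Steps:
R = 1/50586 (R = 1/(2*(24181 + 4*278)) = 1/(2*(24181 + 1112)) = (1/2)/25293 = (1/2)*(1/25293) = 1/50586 ≈ 1.9768e-5)
6305/47856 + ((-248 - 10316)/(R - 11412))/(-33641) = 6305/47856 + ((-248 - 10316)/(1/50586 - 11412))/(-33641) = 6305*(1/47856) - 10564/(-577287431/50586)*(-1/33641) = 6305/47856 - 10564*(-50586/577287431)*(-1/33641) = 6305/47856 + (28125816/30383549)*(-1/33641) = 6305/47856 - 28125816/1022132971909 = 6443202398835749/48915195503677104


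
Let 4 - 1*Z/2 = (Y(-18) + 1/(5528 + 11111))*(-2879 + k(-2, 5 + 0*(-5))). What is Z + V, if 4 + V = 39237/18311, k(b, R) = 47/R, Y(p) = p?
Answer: -157364178167661/1523383645 ≈ -1.0330e+5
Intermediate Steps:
V = -34007/18311 (V = -4 + 39237/18311 = -34007/18311 ≈ -1.8572)
Z = -8593815136/83195 (Z = 8 - 2*(-18 + 1/(5528 + 11111))*(-2879 + 47/(5 + 0*(-5))) = 8 - 2*(-18 + 1/16639)*(-2879 + 47/(5 + 0)) = 8 - 2*(-18 + 1/16639)*(-2879 + 47/5) = 8 - (-599002)*(-2879 + 47*(1/5))/16639 = 8 - (-599002)*(-2879 + 47/5)/16639 = 8 - (-599002)*(-14348)/(16639*5) = 8 - 2*4297240348/83195 = 8 - 8594480696/83195 = -8593815136/83195 ≈ -1.0330e+5)
Z + V = -8593815136/83195 - 34007/18311 = -157364178167661/1523383645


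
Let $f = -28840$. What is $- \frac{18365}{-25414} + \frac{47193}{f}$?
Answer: $- \frac{334858151}{366469880} \approx -0.91374$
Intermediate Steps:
$- \frac{18365}{-25414} + \frac{47193}{f} = - \frac{18365}{-25414} + \frac{47193}{-28840} = \left(-18365\right) \left(- \frac{1}{25414}\right) + 47193 \left(- \frac{1}{28840}\right) = \frac{18365}{25414} - \frac{47193}{28840} = - \frac{334858151}{366469880}$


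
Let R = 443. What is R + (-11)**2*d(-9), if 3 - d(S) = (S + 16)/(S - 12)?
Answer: 2539/3 ≈ 846.33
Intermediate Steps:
d(S) = 3 - (16 + S)/(-12 + S) (d(S) = 3 - (S + 16)/(S - 12) = 3 - (16 + S)/(-12 + S))
R + (-11)**2*d(-9) = 443 + (-11)**2*(2*(-26 - 9)/(-12 - 9)) = 443 + 121*(2*(-35)/(-21)) = 443 + 121*(2*(-1/21)*(-35)) = 443 + 121*(10/3) = 443 + 1210/3 = 2539/3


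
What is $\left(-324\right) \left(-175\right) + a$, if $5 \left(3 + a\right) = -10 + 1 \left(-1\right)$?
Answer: $\frac{283474}{5} \approx 56695.0$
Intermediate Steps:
$a = - \frac{26}{5}$ ($a = -3 + \frac{-10 + 1 \left(-1\right)}{5} = -3 + \frac{-10 - 1}{5} = -3 + \frac{1}{5} \left(-11\right) = -3 - \frac{11}{5} = - \frac{26}{5} \approx -5.2$)
$\left(-324\right) \left(-175\right) + a = \left(-324\right) \left(-175\right) - \frac{26}{5} = 56700 - \frac{26}{5} = \frac{283474}{5}$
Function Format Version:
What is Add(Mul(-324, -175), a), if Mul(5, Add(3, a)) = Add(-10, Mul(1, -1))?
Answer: Rational(283474, 5) ≈ 56695.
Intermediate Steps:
a = Rational(-26, 5) (a = Add(-3, Mul(Rational(1, 5), Add(-10, Mul(1, -1)))) = Add(-3, Mul(Rational(1, 5), Add(-10, -1))) = Add(-3, Mul(Rational(1, 5), -11)) = Add(-3, Rational(-11, 5)) = Rational(-26, 5) ≈ -5.2000)
Add(Mul(-324, -175), a) = Add(Mul(-324, -175), Rational(-26, 5)) = Add(56700, Rational(-26, 5)) = Rational(283474, 5)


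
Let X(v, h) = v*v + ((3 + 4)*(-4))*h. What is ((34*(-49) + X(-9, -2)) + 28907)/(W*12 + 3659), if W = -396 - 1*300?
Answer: -2106/361 ≈ -5.8338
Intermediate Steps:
W = -696 (W = -396 - 300 = -696)
X(v, h) = v² - 28*h (X(v, h) = v² + (7*(-4))*h = v² - 28*h)
((34*(-49) + X(-9, -2)) + 28907)/(W*12 + 3659) = ((34*(-49) + ((-9)² - 28*(-2))) + 28907)/(-696*12 + 3659) = ((-1666 + (81 + 56)) + 28907)/(-8352 + 3659) = ((-1666 + 137) + 28907)/(-4693) = (-1529 + 28907)*(-1/4693) = 27378*(-1/4693) = -2106/361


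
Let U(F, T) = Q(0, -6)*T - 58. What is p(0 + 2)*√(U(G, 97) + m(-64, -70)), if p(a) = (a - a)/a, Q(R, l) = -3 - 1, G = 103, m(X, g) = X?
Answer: 0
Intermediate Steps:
Q(R, l) = -4
U(F, T) = -58 - 4*T (U(F, T) = -4*T - 58 = -58 - 4*T)
p(a) = 0 (p(a) = 0/a = 0)
p(0 + 2)*√(U(G, 97) + m(-64, -70)) = 0*√((-58 - 4*97) - 64) = 0*√((-58 - 388) - 64) = 0*√(-446 - 64) = 0*√(-510) = 0*(I*√510) = 0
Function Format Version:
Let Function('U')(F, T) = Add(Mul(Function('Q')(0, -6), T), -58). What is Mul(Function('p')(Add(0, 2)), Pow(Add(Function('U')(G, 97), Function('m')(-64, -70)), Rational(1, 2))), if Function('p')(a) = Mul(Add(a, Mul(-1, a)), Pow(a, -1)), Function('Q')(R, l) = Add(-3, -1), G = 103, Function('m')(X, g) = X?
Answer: 0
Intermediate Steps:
Function('Q')(R, l) = -4
Function('U')(F, T) = Add(-58, Mul(-4, T)) (Function('U')(F, T) = Add(Mul(-4, T), -58) = Add(-58, Mul(-4, T)))
Function('p')(a) = 0 (Function('p')(a) = Mul(0, Pow(a, -1)) = 0)
Mul(Function('p')(Add(0, 2)), Pow(Add(Function('U')(G, 97), Function('m')(-64, -70)), Rational(1, 2))) = Mul(0, Pow(Add(Add(-58, Mul(-4, 97)), -64), Rational(1, 2))) = Mul(0, Pow(Add(Add(-58, -388), -64), Rational(1, 2))) = Mul(0, Pow(Add(-446, -64), Rational(1, 2))) = Mul(0, Pow(-510, Rational(1, 2))) = Mul(0, Mul(I, Pow(510, Rational(1, 2)))) = 0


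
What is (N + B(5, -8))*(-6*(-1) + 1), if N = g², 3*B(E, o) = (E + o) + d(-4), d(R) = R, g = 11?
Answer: 2492/3 ≈ 830.67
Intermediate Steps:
B(E, o) = -4/3 + E/3 + o/3 (B(E, o) = ((E + o) - 4)/3 = (-4 + E + o)/3 = -4/3 + E/3 + o/3)
N = 121 (N = 11² = 121)
(N + B(5, -8))*(-6*(-1) + 1) = (121 + (-4/3 + (⅓)*5 + (⅓)*(-8)))*(-6*(-1) + 1) = (121 + (-4/3 + 5/3 - 8/3))*(6 + 1) = (121 - 7/3)*7 = (356/3)*7 = 2492/3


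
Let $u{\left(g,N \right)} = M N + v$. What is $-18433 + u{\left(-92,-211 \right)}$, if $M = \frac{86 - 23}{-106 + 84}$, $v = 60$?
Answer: $- \frac{390913}{22} \approx -17769.0$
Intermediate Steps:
$M = - \frac{63}{22}$ ($M = \frac{63}{-22} = 63 \left(- \frac{1}{22}\right) = - \frac{63}{22} \approx -2.8636$)
$u{\left(g,N \right)} = 60 - \frac{63 N}{22}$ ($u{\left(g,N \right)} = - \frac{63 N}{22} + 60 = 60 - \frac{63 N}{22}$)
$-18433 + u{\left(-92,-211 \right)} = -18433 + \left(60 - - \frac{13293}{22}\right) = -18433 + \left(60 + \frac{13293}{22}\right) = -18433 + \frac{14613}{22} = - \frac{390913}{22}$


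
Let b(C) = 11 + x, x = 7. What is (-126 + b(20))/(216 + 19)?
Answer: -108/235 ≈ -0.45957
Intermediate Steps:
b(C) = 18 (b(C) = 11 + 7 = 18)
(-126 + b(20))/(216 + 19) = (-126 + 18)/(216 + 19) = -108/235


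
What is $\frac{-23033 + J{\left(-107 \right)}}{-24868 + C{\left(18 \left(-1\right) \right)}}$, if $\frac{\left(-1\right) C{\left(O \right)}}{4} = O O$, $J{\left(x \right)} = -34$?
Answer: $\frac{23067}{26164} \approx 0.88163$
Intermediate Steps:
$C{\left(O \right)} = - 4 O^{2}$ ($C{\left(O \right)} = - 4 O O = - 4 O^{2}$)
$\frac{-23033 + J{\left(-107 \right)}}{-24868 + C{\left(18 \left(-1\right) \right)}} = \frac{-23033 - 34}{-24868 - 4 \left(18 \left(-1\right)\right)^{2}} = - \frac{23067}{-24868 - 4 \left(-18\right)^{2}} = - \frac{23067}{-24868 - 1296} = - \frac{23067}{-26164} = \left(-23067\right) \left(- \frac{1}{26164}\right) = \frac{23067}{26164}$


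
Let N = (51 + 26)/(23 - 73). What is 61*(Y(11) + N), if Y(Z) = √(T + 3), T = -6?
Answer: -4697/50 + 61*I*√3 ≈ -93.94 + 105.66*I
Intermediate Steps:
Y(Z) = I*√3 (Y(Z) = √(-6 + 3) = √(-3) = I*√3)
N = -77/50 (N = 77/(-50) = 77*(-1/50) = -77/50 ≈ -1.5400)
61*(Y(11) + N) = 61*(I*√3 - 77/50) = 61*(-77/50 + I*√3) = -4697/50 + 61*I*√3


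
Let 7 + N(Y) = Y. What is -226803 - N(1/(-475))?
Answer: -107728099/475 ≈ -2.2680e+5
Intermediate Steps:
N(Y) = -7 + Y
-226803 - N(1/(-475)) = -226803 - (-7 + 1/(-475)) = -226803 - (-7 - 1/475) = -226803 - 1*(-3326/475) = -226803 + 3326/475 = -107728099/475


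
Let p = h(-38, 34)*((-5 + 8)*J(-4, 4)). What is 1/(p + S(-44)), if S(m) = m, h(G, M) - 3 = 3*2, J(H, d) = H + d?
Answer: -1/44 ≈ -0.022727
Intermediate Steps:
h(G, M) = 9 (h(G, M) = 3 + 3*2 = 3 + 6 = 9)
p = 0 (p = 9*((-5 + 8)*(-4 + 4)) = 9*(3*0) = 9*0 = 0)
1/(p + S(-44)) = 1/(0 - 44) = 1/(-44) = -1/44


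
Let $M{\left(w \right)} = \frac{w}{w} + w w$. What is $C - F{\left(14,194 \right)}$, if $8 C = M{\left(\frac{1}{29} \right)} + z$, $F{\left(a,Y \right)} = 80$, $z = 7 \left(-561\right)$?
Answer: $- \frac{3840005}{6728} \approx -570.75$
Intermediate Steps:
$M{\left(w \right)} = 1 + w^{2}$
$z = -3927$
$C = - \frac{3301765}{6728}$ ($C = \frac{\left(1 + \left(\frac{1}{29}\right)^{2}\right) - 3927}{8} = \frac{\left(1 + \frac{1}{841}\right) - 3927}{8} = \frac{\frac{842}{841} - 3927}{8} = \frac{1}{8} \left(- \frac{3301765}{841}\right) = - \frac{3301765}{6728} \approx -490.75$)
$C - F{\left(14,194 \right)} = - \frac{3301765}{6728} - 80 = - \frac{3840005}{6728}$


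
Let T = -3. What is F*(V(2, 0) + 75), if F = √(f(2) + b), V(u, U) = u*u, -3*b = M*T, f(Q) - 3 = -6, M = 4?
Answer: 79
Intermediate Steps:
f(Q) = -3 (f(Q) = 3 - 6 = -3)
b = 4 (b = -4*(-3)/3 = -⅓*(-12) = 4)
V(u, U) = u²
F = 1 (F = √(-3 + 4) = √1 = 1)
F*(V(2, 0) + 75) = 1*(2² + 75) = 1*(4 + 75) = 1*79 = 79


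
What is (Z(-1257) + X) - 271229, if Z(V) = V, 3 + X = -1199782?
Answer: -1472271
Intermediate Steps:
X = -1199785 (X = -3 - 1199782 = -1199785)
(Z(-1257) + X) - 271229 = (-1257 - 1199785) - 271229 = -1201042 - 271229 = -1472271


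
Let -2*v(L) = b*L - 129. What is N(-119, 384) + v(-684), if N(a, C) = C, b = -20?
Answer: -12783/2 ≈ -6391.5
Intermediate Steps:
v(L) = 129/2 + 10*L (v(L) = -(-20*L - 129)/2 = -(-129 - 20*L)/2 = 129/2 + 10*L)
N(-119, 384) + v(-684) = 384 + (129/2 + 10*(-684)) = 384 + (129/2 - 6840) = 384 - 13551/2 = -12783/2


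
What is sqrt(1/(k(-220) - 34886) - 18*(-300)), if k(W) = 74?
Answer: sqrt(181781300633)/5802 ≈ 73.485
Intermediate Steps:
sqrt(1/(k(-220) - 34886) - 18*(-300)) = sqrt(1/(74 - 34886) - 18*(-300)) = sqrt(1/(-34812) + 5400) = sqrt(-1/34812 + 5400) = sqrt(187984799/34812) = sqrt(181781300633)/5802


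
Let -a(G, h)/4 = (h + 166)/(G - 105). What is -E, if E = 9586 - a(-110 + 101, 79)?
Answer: -545912/57 ≈ -9577.4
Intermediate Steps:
a(G, h) = -4*(166 + h)/(-105 + G) (a(G, h) = -4*(h + 166)/(G - 105) = -4*(166 + h)/(-105 + G))
E = 545912/57 (E = 9586 - 4*(-166 - 1*79)/(-105 + (-110 + 101)) = 9586 - 4*(-166 - 79)/(-105 - 9) = 9586 - 4*(-245)/(-114) = 9586 - 4*(-1)*(-245)/114 = 9586 - 1*490/57 = 9586 - 490/57 = 545912/57 ≈ 9577.4)
-E = -1*545912/57 = -545912/57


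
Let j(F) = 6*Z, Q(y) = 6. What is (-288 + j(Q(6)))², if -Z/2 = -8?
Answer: 36864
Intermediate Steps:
Z = 16 (Z = -2*(-8) = 16)
j(F) = 96 (j(F) = 6*16 = 96)
(-288 + j(Q(6)))² = (-288 + 96)² = (-192)² = 36864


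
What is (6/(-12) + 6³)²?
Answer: 185761/4 ≈ 46440.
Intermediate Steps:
(6/(-12) + 6³)² = (6*(-1/12) + 216)² = (-½ + 216)² = (431/2)² = 185761/4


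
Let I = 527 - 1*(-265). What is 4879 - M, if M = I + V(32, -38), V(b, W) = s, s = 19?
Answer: 4068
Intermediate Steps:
I = 792 (I = 527 + 265 = 792)
V(b, W) = 19
M = 811 (M = 792 + 19 = 811)
4879 - M = 4879 - 1*811 = 4879 - 811 = 4068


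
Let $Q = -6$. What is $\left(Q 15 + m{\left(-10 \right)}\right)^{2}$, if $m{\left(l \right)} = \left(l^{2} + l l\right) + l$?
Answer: $10000$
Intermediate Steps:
$m{\left(l \right)} = l + 2 l^{2}$ ($m{\left(l \right)} = \left(l^{2} + l^{2}\right) + l = 2 l^{2} + l = l + 2 l^{2}$)
$\left(Q 15 + m{\left(-10 \right)}\right)^{2} = \left(\left(-6\right) 15 - 10 \left(1 + 2 \left(-10\right)\right)\right)^{2} = \left(-90 - 10 \left(1 - 20\right)\right)^{2} = \left(-90 - -190\right)^{2} = \left(-90 + 190\right)^{2} = 100^{2} = 10000$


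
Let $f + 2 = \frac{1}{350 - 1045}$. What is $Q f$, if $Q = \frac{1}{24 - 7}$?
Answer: $- \frac{1391}{11815} \approx -0.11773$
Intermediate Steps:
$f = - \frac{1391}{695}$ ($f = -2 + \frac{1}{350 - 1045} = -2 + \frac{1}{-695} = -2 - \frac{1}{695} = - \frac{1391}{695} \approx -2.0014$)
$Q = \frac{1}{17} \approx 0.058824$
$Q f = \frac{1}{17} \left(- \frac{1391}{695}\right) = - \frac{1391}{11815}$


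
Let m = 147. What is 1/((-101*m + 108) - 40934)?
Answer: -1/55673 ≈ -1.7962e-5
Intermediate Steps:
1/((-101*m + 108) - 40934) = 1/((-101*147 + 108) - 40934) = 1/((-14847 + 108) - 40934) = 1/(-14739 - 40934) = 1/(-55673) = -1/55673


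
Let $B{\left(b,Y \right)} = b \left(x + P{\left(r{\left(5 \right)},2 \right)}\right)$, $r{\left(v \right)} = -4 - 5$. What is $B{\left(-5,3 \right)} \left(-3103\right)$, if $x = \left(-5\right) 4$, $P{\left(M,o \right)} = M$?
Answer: $-449935$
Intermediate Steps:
$r{\left(v \right)} = -9$
$x = -20$
$B{\left(b,Y \right)} = - 29 b$ ($B{\left(b,Y \right)} = b \left(-20 - 9\right) = b \left(-29\right) = - 29 b$)
$B{\left(-5,3 \right)} \left(-3103\right) = \left(-29\right) \left(-5\right) \left(-3103\right) = 145 \left(-3103\right) = -449935$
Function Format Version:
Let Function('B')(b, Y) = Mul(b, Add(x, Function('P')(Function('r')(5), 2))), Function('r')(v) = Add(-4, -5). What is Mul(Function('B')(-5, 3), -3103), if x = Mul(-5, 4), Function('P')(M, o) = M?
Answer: -449935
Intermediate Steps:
Function('r')(v) = -9
x = -20
Function('B')(b, Y) = Mul(-29, b) (Function('B')(b, Y) = Mul(b, Add(-20, -9)) = Mul(b, -29) = Mul(-29, b))
Mul(Function('B')(-5, 3), -3103) = Mul(Mul(-29, -5), -3103) = Mul(145, -3103) = -449935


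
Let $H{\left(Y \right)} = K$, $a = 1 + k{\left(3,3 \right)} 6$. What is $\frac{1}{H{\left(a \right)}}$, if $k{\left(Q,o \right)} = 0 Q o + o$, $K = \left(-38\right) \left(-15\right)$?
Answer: $\frac{1}{570} \approx 0.0017544$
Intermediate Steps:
$K = 570$
$k{\left(Q,o \right)} = o$ ($k{\left(Q,o \right)} = 0 o + o = 0 + o = o$)
$a = 19$ ($a = 1 + 3 \cdot 6 = 1 + 18 = 19$)
$H{\left(Y \right)} = 570$
$\frac{1}{H{\left(a \right)}} = \frac{1}{570}$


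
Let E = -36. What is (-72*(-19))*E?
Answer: -49248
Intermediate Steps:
(-72*(-19))*E = -72*(-19)*(-36) = 1368*(-36) = -49248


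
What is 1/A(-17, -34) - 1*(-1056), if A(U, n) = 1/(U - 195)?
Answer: 844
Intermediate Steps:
A(U, n) = 1/(-195 + U)
1/A(-17, -34) - 1*(-1056) = 1/(1/(-195 - 17)) - 1*(-1056) = 1/(1/(-212)) + 1056 = 1/(-1/212) + 1056 = -212 + 1056 = 844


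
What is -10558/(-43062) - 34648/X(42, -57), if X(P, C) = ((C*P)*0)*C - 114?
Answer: 124434649/409089 ≈ 304.17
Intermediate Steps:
X(P, C) = -114 (X(P, C) = 0*C - 114 = 0 - 114 = -114)
-10558/(-43062) - 34648/X(42, -57) = -10558/(-43062) - 34648/(-114) = -10558*(-1/43062) - 34648*(-1/114) = 5279/21531 + 17324/57 = 124434649/409089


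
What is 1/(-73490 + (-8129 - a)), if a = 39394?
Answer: -1/121013 ≈ -8.2636e-6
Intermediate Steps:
1/(-73490 + (-8129 - a)) = 1/(-73490 + (-8129 - 1*39394)) = 1/(-73490 + (-8129 - 39394)) = 1/(-73490 - 47523) = 1/(-121013) = -1/121013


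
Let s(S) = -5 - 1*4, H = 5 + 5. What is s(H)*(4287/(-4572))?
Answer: 4287/508 ≈ 8.4390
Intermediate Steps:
H = 10
s(S) = -9 (s(S) = -5 - 4 = -9)
s(H)*(4287/(-4572)) = -38583/(-4572) = -38583*(-1)/4572 = -9*(-1429/1524) = 4287/508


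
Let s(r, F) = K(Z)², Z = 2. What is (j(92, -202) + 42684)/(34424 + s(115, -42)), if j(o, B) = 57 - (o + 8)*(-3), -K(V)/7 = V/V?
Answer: 14347/11491 ≈ 1.2485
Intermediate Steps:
K(V) = -7 (K(V) = -7*V/V = -7*1 = -7)
s(r, F) = 49 (s(r, F) = (-7)² = 49)
j(o, B) = 81 + 3*o (j(o, B) = 57 - (8 + o)*(-3) = 57 - (-24 - 3*o) = 57 + (24 + 3*o) = 81 + 3*o)
(j(92, -202) + 42684)/(34424 + s(115, -42)) = ((81 + 3*92) + 42684)/(34424 + 49) = ((81 + 276) + 42684)/34473 = (357 + 42684)*(1/34473) = 43041*(1/34473) = 14347/11491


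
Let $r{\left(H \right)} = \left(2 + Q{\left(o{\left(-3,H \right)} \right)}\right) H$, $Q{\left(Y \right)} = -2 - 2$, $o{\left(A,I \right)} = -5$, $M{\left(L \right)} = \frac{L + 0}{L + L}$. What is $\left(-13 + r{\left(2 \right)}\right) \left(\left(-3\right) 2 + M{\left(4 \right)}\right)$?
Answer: $\frac{187}{2} \approx 93.5$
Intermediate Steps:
$M{\left(L \right)} = \frac{1}{2}$ ($M{\left(L \right)} = \frac{L}{2 L} = L \frac{1}{2 L} = \frac{1}{2}$)
$Q{\left(Y \right)} = -4$ ($Q{\left(Y \right)} = -2 - 2 = -4$)
$r{\left(H \right)} = - 2 H$ ($r{\left(H \right)} = \left(2 - 4\right) H = - 2 H$)
$\left(-13 + r{\left(2 \right)}\right) \left(\left(-3\right) 2 + M{\left(4 \right)}\right) = \left(-13 - 4\right) \left(\left(-3\right) 2 + \frac{1}{2}\right) = \left(-13 - 4\right) \left(-6 + \frac{1}{2}\right) = \left(-17\right) \left(- \frac{11}{2}\right) = \frac{187}{2}$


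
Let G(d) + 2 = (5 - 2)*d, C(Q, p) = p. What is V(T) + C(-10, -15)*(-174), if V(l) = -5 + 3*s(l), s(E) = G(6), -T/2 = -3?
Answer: 2653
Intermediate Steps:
G(d) = -2 + 3*d (G(d) = -2 + (5 - 2)*d = -2 + 3*d)
T = 6 (T = -2*(-3) = 6)
s(E) = 16 (s(E) = -2 + 3*6 = -2 + 18 = 16)
V(l) = 43 (V(l) = -5 + 3*16 = -5 + 48 = 43)
V(T) + C(-10, -15)*(-174) = 43 - 15*(-174) = 43 + 2610 = 2653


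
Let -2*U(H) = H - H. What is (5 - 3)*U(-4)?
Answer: 0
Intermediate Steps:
U(H) = 0 (U(H) = -(H - H)/2 = -½*0 = 0)
(5 - 3)*U(-4) = (5 - 3)*0 = 2*0 = 0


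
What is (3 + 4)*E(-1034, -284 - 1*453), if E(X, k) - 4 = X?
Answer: -7210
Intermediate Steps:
E(X, k) = 4 + X
(3 + 4)*E(-1034, -284 - 1*453) = (3 + 4)*(4 - 1034) = 7*(-1030) = -7210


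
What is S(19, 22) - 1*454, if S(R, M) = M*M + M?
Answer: 52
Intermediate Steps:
S(R, M) = M + M**2 (S(R, M) = M**2 + M = M + M**2)
S(19, 22) - 1*454 = 22*(1 + 22) - 1*454 = 22*23 - 454 = 506 - 454 = 52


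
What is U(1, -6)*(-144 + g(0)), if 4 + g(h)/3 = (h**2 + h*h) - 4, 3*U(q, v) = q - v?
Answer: -392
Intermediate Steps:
U(q, v) = -v/3 + q/3 (U(q, v) = (q - v)/3 = -v/3 + q/3)
g(h) = -24 + 6*h**2 (g(h) = -12 + 3*((h**2 + h*h) - 4) = -12 + 3*((h**2 + h**2) - 4) = -12 + 3*(2*h**2 - 4) = -12 + 3*(-4 + 2*h**2) = -12 + (-12 + 6*h**2) = -24 + 6*h**2)
U(1, -6)*(-144 + g(0)) = (-1/3*(-6) + (1/3)*1)*(-144 + (-24 + 6*0**2)) = (2 + 1/3)*(-144 + (-24 + 6*0)) = 7*(-144 + (-24 + 0))/3 = 7*(-144 - 24)/3 = (7/3)*(-168) = -392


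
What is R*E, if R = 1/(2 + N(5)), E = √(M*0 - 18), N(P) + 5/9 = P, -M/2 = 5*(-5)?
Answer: 27*I*√2/58 ≈ 0.65834*I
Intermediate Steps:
M = 50 (M = -10*(-5) = -2*(-25) = 50)
N(P) = -5/9 + P
E = 3*I*√2 (E = √(50*0 - 18) = √(0 - 18) = √(-18) = 3*I*√2 ≈ 4.2426*I)
R = 9/58 (R = 1/(2 + (-5/9 + 5)) = 1/(2 + 40/9) = 1/(58/9) = 9/58 ≈ 0.15517)
R*E = 9*(3*I*√2)/58 = 27*I*√2/58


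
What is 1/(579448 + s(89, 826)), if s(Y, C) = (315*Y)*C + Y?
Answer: 1/23736447 ≈ 4.2129e-8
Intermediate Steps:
s(Y, C) = Y + 315*C*Y (s(Y, C) = 315*C*Y + Y = Y + 315*C*Y)
1/(579448 + s(89, 826)) = 1/(579448 + 89*(1 + 315*826)) = 1/(579448 + 89*(1 + 260190)) = 1/(579448 + 89*260191) = 1/(579448 + 23156999) = 1/23736447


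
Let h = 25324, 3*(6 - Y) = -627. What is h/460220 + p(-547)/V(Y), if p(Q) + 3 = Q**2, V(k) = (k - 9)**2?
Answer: 17346904323/2441236990 ≈ 7.1058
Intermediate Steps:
Y = 215 (Y = 6 - 1/3*(-627) = 6 + 209 = 215)
V(k) = (-9 + k)**2
p(Q) = -3 + Q**2
h/460220 + p(-547)/V(Y) = 25324/460220 + (-3 + (-547)**2)/((-9 + 215)**2) = 25324*(1/460220) + (-3 + 299209)/(206**2) = 6331/115055 + 299206/42436 = 6331/115055 + 299206*(1/42436) = 6331/115055 + 149603/21218 = 17346904323/2441236990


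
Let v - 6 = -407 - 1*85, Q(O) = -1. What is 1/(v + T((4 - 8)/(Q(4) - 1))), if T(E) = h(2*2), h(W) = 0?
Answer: -1/486 ≈ -0.0020576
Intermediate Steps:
v = -486 (v = 6 + (-407 - 1*85) = 6 + (-407 - 85) = 6 - 492 = -486)
T(E) = 0
1/(v + T((4 - 8)/(Q(4) - 1))) = 1/(-486 + 0) = 1/(-486) = -1/486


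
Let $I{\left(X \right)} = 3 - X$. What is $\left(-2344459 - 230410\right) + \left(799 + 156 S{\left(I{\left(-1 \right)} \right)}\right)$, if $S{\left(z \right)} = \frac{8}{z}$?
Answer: $-2573758$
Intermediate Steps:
$\left(-2344459 - 230410\right) + \left(799 + 156 S{\left(I{\left(-1 \right)} \right)}\right) = \left(-2344459 - 230410\right) + \left(799 + 156 \frac{8}{3 - -1}\right) = -2574869 + \left(799 + 156 \frac{8}{3 + 1}\right) = -2574869 + \left(799 + 156 \cdot \frac{8}{4}\right) = -2574869 + \left(799 + 156 \cdot 8 \cdot \frac{1}{4}\right) = -2574869 + \left(799 + 156 \cdot 2\right) = -2574869 + \left(799 + 312\right) = -2574869 + 1111 = -2573758$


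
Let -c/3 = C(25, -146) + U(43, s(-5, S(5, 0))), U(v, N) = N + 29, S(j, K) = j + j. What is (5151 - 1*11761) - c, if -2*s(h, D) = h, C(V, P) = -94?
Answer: -13595/2 ≈ -6797.5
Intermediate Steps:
S(j, K) = 2*j
s(h, D) = -h/2
U(v, N) = 29 + N
c = 375/2 (c = -3*(-94 + (29 - 1/2*(-5))) = -3*(-94 + (29 + 5/2)) = -3*(-94 + 63/2) = -3*(-125/2) = 375/2 ≈ 187.50)
(5151 - 1*11761) - c = (5151 - 1*11761) - 1*375/2 = (5151 - 11761) - 375/2 = -6610 - 375/2 = -13595/2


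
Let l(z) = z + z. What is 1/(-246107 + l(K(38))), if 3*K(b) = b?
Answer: -3/738245 ≈ -4.0637e-6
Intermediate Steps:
K(b) = b/3
l(z) = 2*z
1/(-246107 + l(K(38))) = 1/(-246107 + 2*((⅓)*38)) = 1/(-246107 + 2*(38/3)) = 1/(-246107 + 76/3) = 1/(-738245/3) = -3/738245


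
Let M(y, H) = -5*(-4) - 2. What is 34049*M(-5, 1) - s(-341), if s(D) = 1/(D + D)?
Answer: 417985525/682 ≈ 6.1288e+5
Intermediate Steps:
M(y, H) = 18 (M(y, H) = 20 - 2 = 18)
s(D) = 1/(2*D)
34049*M(-5, 1) - s(-341) = 34049*18 - 1/(2*(-341)) = 612882 - (-1)/(2*341) = 612882 - 1*(-1/682) = 612882 + 1/682 = 417985525/682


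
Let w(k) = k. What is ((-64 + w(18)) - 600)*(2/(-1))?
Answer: 1292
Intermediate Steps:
((-64 + w(18)) - 600)*(2/(-1)) = ((-64 + 18) - 600)*(2/(-1)) = (-46 - 600)*(2*(-1)) = -646*(-2) = 1292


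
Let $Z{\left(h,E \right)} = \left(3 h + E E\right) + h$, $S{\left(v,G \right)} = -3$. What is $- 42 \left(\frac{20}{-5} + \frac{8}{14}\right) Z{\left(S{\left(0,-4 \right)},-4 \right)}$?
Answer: $576$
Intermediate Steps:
$Z{\left(h,E \right)} = E^{2} + 4 h$ ($Z{\left(h,E \right)} = \left(3 h + E^{2}\right) + h = \left(E^{2} + 3 h\right) + h = E^{2} + 4 h$)
$- 42 \left(\frac{20}{-5} + \frac{8}{14}\right) Z{\left(S{\left(0,-4 \right)},-4 \right)} = - 42 \left(\frac{20}{-5} + \frac{8}{14}\right) \left(\left(-4\right)^{2} + 4 \left(-3\right)\right) = - 42 \left(20 \left(- \frac{1}{5}\right) + 8 \cdot \frac{1}{14}\right) \left(16 - 12\right) = - 42 \left(-4 + \frac{4}{7}\right) 4 = \left(-42\right) \left(- \frac{24}{7}\right) 4 = 144 \cdot 4 = 576$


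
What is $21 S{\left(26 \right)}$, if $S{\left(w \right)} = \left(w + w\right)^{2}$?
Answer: $56784$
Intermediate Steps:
$S{\left(w \right)} = 4 w^{2}$ ($S{\left(w \right)} = \left(2 w\right)^{2} = 4 w^{2}$)
$21 S{\left(26 \right)} = 21 \cdot 4 \cdot 26^{2} = 21 \cdot 4 \cdot 676 = 21 \cdot 2704 = 56784$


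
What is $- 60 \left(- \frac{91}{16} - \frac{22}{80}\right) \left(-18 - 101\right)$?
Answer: $- \frac{170289}{4} \approx -42572.0$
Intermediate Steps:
$- 60 \left(- \frac{91}{16} - \frac{22}{80}\right) \left(-18 - 101\right) = - 60 \left(\left(-91\right) \frac{1}{16} - \frac{11}{40}\right) \left(-119\right) = - 60 \left(- \frac{91}{16} - \frac{11}{40}\right) \left(-119\right) = \left(-60\right) \left(- \frac{477}{80}\right) \left(-119\right) = \frac{1431}{4} \left(-119\right) = - \frac{170289}{4}$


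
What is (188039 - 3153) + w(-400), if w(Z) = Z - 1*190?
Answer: 184296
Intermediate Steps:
w(Z) = -190 + Z (w(Z) = Z - 190 = -190 + Z)
(188039 - 3153) + w(-400) = (188039 - 3153) + (-190 - 400) = 184886 - 590 = 184296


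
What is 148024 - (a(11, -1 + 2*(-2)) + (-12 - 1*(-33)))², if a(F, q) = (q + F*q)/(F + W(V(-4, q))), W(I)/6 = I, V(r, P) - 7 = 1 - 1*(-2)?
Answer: 744141223/5041 ≈ 1.4762e+5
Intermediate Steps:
V(r, P) = 10 (V(r, P) = 7 + (1 - 1*(-2)) = 7 + (1 + 2) = 7 + 3 = 10)
W(I) = 6*I
a(F, q) = (q + F*q)/(60 + F) (a(F, q) = (q + F*q)/(F + 6*10) = (q + F*q)/(F + 60) = (q + F*q)/(60 + F))
148024 - (a(11, -1 + 2*(-2)) + (-12 - 1*(-33)))² = 148024 - ((-1 + 2*(-2))*(1 + 11)/(60 + 11) + (-12 - 1*(-33)))² = 148024 - ((-1 - 4)*12/71 + (-12 + 33))² = 148024 - (-5*1/71*12 + 21)² = 148024 - (-60/71 + 21)² = 148024 - (1431/71)² = 148024 - 1*2047761/5041 = 148024 - 2047761/5041 = 744141223/5041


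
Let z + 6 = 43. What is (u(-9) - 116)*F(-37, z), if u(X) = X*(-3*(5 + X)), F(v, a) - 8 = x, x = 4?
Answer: -2688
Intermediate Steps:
z = 37 (z = -6 + 43 = 37)
F(v, a) = 12 (F(v, a) = 8 + 4 = 12)
u(X) = X*(-15 - 3*X)
(u(-9) - 116)*F(-37, z) = (-3*(-9)*(5 - 9) - 116)*12 = (-3*(-9)*(-4) - 116)*12 = (-108 - 116)*12 = -224*12 = -2688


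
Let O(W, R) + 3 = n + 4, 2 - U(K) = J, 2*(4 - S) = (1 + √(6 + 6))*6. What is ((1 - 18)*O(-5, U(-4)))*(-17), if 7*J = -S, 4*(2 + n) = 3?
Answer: -289/4 ≈ -72.250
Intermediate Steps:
n = -5/4 (n = -2 + (¼)*3 = -2 + ¾ = -5/4 ≈ -1.2500)
S = 1 - 6*√3 (S = 4 - (1 + √(6 + 6))*6/2 = 4 - (1 + √12)*6/2 = 4 - (1 + 2*√3)*6/2 = 4 - (6 + 12*√3)/2 = 4 + (-3 - 6*√3) = 1 - 6*√3 ≈ -9.3923)
J = -⅐ + 6*√3/7 (J = (-(1 - 6*√3))/7 = (-1 + 6*√3)/7 = -⅐ + 6*√3/7 ≈ 1.3418)
U(K) = 15/7 - 6*√3/7 (U(K) = 2 - (-⅐ + 6*√3/7) = 2 + (⅐ - 6*√3/7) = 15/7 - 6*√3/7)
O(W, R) = -¼ (O(W, R) = -3 + (-5/4 + 4) = -3 + 11/4 = -¼)
((1 - 18)*O(-5, U(-4)))*(-17) = ((1 - 18)*(-¼))*(-17) = -17*(-¼)*(-17) = (17/4)*(-17) = -289/4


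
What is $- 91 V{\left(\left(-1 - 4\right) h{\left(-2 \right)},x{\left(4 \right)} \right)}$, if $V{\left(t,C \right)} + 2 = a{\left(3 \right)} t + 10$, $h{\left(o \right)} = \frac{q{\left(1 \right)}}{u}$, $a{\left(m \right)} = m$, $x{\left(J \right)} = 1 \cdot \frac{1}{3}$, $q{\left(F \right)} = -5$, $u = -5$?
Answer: $637$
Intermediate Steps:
$x{\left(J \right)} = \frac{1}{3}$ ($x{\left(J \right)} = 1 \cdot \frac{1}{3} = \frac{1}{3}$)
$h{\left(o \right)} = 1$ ($h{\left(o \right)} = - \frac{5}{-5} = \left(-5\right) \left(- \frac{1}{5}\right) = 1$)
$V{\left(t,C \right)} = 8 + 3 t$ ($V{\left(t,C \right)} = -2 + \left(3 t + 10\right) = -2 + \left(10 + 3 t\right) = 8 + 3 t$)
$- 91 V{\left(\left(-1 - 4\right) h{\left(-2 \right)},x{\left(4 \right)} \right)} = - 91 \left(8 + 3 \left(-1 - 4\right) 1\right) = - 91 \left(8 + 3 \left(\left(-5\right) 1\right)\right) = - 91 \left(8 + 3 \left(-5\right)\right) = - 91 \left(8 - 15\right) = \left(-91\right) \left(-7\right) = 637$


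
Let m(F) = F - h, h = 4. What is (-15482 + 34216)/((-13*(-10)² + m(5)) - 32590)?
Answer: -18734/33889 ≈ -0.55280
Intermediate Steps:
m(F) = -4 + F (m(F) = F - 1*4 = F - 4 = -4 + F)
(-15482 + 34216)/((-13*(-10)² + m(5)) - 32590) = (-15482 + 34216)/((-13*(-10)² + (-4 + 5)) - 32590) = 18734/((-13*100 + 1) - 32590) = 18734/((-1300 + 1) - 32590) = 18734/(-1299 - 32590) = 18734/(-33889) = 18734*(-1/33889) = -18734/33889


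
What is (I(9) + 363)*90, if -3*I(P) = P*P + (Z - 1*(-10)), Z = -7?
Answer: 30150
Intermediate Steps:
I(P) = -1 - P**2/3 (I(P) = -(P*P + (-7 - 1*(-10)))/3 = -(P**2 + (-7 + 10))/3 = -(P**2 + 3)/3 = -(3 + P**2)/3 = -1 - P**2/3)
(I(9) + 363)*90 = ((-1 - 1/3*9**2) + 363)*90 = ((-1 - 1/3*81) + 363)*90 = ((-1 - 27) + 363)*90 = (-28 + 363)*90 = 335*90 = 30150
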